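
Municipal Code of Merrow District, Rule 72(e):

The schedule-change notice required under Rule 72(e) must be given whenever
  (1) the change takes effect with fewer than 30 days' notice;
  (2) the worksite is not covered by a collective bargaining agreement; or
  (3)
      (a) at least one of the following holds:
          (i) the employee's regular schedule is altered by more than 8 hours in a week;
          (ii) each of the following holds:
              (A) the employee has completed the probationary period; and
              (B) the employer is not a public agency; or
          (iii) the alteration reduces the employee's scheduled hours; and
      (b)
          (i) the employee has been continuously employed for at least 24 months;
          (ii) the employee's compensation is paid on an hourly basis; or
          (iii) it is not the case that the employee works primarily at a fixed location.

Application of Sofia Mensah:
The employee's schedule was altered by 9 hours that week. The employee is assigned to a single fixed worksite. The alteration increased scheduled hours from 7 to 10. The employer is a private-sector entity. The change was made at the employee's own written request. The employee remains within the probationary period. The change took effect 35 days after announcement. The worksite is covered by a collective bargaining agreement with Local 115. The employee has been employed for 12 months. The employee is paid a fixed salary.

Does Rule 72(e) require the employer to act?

(1) < 30 days' notice — fails.
(2) no CBA — not satisfied.
(i) schedule shift > 8h — holds.
(A) past probation — not satisfied.
(B) not (public agency) — met.
(ii) = F AND T = false.
(iii) hours reduced — not met.
(a): T OR F OR F → true.
(i) tenure ≥ 24 mo. — not met.
(ii) hourly-paid — fails.
(iii) not (fixed location) — fails.
(b) = F OR F OR F = false.
(3): T AND F → false.
So Overall is not satisfied (F OR F OR F).

No — not required.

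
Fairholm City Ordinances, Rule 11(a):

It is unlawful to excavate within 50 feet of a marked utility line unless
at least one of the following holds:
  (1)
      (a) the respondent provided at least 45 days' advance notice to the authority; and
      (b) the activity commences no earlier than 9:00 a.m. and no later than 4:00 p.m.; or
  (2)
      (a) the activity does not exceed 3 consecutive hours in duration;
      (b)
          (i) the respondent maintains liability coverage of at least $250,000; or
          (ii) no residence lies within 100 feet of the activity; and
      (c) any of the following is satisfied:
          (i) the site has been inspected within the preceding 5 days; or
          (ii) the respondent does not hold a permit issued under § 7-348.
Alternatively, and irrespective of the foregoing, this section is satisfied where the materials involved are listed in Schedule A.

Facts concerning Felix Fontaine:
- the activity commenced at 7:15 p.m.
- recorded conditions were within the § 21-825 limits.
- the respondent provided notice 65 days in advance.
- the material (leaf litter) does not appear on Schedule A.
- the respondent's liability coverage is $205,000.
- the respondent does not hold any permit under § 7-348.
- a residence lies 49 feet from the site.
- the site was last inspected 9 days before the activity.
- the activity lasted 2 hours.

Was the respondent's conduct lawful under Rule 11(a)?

No — unlawful.

(a) ≥45 days' notice — holds.
(b) start within hours — fails.
(1) = T AND F = false.
(a) ≤ 3 hrs duration — holds.
(i) coverage ≥ $250,000 — not met.
(ii) no residence in 100 ft — fails.
So (b) is not satisfied (F OR F).
(i) site inspected — not met.
(ii) not (holds permit) — satisfied.
(c) = F OR T = true.
(2) = T AND F AND T = false.
So Overall is not satisfied (F OR F).
Exception (Schedule A material) — not satisfied.
Result: main false OR exception false → false.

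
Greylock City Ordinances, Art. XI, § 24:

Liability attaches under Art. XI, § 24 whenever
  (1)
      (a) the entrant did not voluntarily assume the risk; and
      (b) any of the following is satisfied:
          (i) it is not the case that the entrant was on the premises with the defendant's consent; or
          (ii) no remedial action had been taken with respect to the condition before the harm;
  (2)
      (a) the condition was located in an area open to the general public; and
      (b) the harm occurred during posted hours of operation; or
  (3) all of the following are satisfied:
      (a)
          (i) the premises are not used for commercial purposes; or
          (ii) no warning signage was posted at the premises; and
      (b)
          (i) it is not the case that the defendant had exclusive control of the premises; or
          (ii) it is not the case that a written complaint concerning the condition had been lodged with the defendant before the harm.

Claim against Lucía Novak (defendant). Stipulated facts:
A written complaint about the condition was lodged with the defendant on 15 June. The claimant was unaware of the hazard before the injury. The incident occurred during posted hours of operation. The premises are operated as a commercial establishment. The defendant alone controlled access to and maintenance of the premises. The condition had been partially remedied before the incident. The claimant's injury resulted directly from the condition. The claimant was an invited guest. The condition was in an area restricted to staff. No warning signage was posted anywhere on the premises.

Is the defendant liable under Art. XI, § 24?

No — not liable.

(a) no assumed risk — satisfied.
(i) not (consent to enter) — not met.
(ii) no remedial action — not met.
(b): F OR F → false.
So (1) is not satisfied (T AND F).
(a) public area — not met.
(b) during posted hours — met.
(2): F AND T → false.
(i) not (commercial use) — not met.
(ii) no signage posted — met.
(a) = F OR T = true.
(i) not (exclusive control) — not satisfied.
(ii) not (complaint lodged) — not satisfied.
So (b) is not satisfied (F OR F).
So (3) is not satisfied (T AND F).
Overall = F OR F OR F = false.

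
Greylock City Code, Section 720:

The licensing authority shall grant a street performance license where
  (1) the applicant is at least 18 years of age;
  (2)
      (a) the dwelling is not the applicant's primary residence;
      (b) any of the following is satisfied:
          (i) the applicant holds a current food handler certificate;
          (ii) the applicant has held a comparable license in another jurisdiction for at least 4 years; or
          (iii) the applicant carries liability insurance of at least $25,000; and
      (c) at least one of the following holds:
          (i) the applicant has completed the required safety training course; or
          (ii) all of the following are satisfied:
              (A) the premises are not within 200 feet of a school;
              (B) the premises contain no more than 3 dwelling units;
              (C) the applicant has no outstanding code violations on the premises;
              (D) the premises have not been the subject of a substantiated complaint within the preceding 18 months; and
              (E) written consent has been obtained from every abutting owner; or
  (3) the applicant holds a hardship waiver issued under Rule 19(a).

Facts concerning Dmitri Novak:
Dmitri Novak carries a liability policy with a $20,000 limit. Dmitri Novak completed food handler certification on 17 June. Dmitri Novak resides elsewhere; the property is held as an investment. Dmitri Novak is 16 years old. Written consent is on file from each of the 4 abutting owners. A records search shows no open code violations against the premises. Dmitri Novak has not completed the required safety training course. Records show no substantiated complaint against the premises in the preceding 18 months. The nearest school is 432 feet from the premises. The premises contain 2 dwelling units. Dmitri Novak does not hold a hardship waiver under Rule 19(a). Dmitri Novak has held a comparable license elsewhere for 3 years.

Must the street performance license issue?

Yes — granted.

(1) age ≥ 18 — not met.
(a) not (primary residence) — met.
(i) food handler cert. — holds.
(ii) prior license ≥ 4 yr — not satisfied.
(iii) insurance ≥ $25,000 — not satisfied.
(b): T OR F OR F → true.
(i) safety training — fails.
(A) ≥200 ft from school — holds.
(B) ≤ 3 units — satisfied.
(C) no code violations — satisfied.
(D) no complaint in 18 mo. — met.
(E) all abutters consent — satisfied.
So (ii) is satisfied (T AND T AND T AND T AND T).
(c): F OR T → true.
(2): T AND T AND T → true.
(3) hardship waiver — fails.
Overall = F OR T OR F = true.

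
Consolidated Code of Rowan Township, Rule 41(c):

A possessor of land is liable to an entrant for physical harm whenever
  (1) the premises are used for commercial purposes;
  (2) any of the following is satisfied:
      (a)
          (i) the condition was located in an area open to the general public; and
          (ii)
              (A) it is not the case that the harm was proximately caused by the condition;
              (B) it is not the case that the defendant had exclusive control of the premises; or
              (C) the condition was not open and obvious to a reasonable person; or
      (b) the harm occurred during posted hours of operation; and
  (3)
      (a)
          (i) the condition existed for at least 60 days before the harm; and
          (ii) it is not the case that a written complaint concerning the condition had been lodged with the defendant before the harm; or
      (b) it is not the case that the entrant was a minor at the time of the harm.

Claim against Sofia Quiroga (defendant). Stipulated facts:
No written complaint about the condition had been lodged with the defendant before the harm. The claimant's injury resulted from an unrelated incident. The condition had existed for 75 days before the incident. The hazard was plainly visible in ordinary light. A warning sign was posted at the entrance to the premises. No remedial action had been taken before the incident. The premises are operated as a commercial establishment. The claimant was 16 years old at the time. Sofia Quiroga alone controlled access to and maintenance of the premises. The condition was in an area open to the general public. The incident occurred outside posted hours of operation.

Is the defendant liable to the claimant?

(1) commercial use — met.
(i) public area — satisfied.
(A) not (proximate cause) — met.
(B) not (exclusive control) — not satisfied.
(C) not open/obvious — not met.
(ii) = T OR F OR F = true.
(a): T AND T → true.
(b) during posted hours — fails.
(2) = T OR F = true.
(i) condition ≥60 days old — holds.
(ii) not (complaint lodged) — satisfied.
So (a) is satisfied (T AND T).
(b) not (entrant a minor) — not met.
So (3) is satisfied (T OR F).
Overall = T AND T AND T = true.

Yes — liable.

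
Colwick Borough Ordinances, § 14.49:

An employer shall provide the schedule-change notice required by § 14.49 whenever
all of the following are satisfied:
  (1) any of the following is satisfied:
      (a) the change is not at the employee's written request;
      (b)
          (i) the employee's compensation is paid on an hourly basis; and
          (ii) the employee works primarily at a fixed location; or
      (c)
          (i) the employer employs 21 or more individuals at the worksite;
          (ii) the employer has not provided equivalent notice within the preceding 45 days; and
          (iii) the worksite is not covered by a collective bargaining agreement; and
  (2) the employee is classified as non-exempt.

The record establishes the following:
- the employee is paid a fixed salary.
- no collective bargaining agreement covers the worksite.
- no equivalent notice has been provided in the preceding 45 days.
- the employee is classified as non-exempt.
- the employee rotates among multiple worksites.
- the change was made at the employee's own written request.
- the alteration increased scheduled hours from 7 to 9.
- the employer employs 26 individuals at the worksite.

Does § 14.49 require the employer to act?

Yes — required.

(a) not employee-requested — fails.
(i) hourly-paid — not satisfied.
(ii) fixed location — fails.
(b) = F AND F = false.
(i) ≥ 21 at site — satisfied.
(ii) no recent notice — satisfied.
(iii) no CBA — met.
(c): T AND T AND T → true.
(1): F OR F OR T → true.
(2) non-exempt — holds.
Overall: T AND T → true.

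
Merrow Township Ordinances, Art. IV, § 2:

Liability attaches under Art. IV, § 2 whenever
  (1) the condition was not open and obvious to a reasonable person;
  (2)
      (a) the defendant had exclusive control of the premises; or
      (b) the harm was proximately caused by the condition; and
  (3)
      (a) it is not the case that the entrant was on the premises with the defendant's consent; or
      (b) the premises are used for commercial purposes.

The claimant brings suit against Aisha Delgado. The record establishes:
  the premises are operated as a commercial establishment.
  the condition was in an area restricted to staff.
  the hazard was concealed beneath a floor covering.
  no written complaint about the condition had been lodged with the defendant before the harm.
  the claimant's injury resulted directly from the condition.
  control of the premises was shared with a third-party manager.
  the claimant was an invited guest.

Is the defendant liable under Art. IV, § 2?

(1) not open/obvious — met.
(a) exclusive control — fails.
(b) proximate cause — satisfied.
(2): F OR T → true.
(a) not (consent to enter) — not satisfied.
(b) commercial use — holds.
(3) = F OR T = true.
Overall = T AND T AND T = true.

Yes — liable.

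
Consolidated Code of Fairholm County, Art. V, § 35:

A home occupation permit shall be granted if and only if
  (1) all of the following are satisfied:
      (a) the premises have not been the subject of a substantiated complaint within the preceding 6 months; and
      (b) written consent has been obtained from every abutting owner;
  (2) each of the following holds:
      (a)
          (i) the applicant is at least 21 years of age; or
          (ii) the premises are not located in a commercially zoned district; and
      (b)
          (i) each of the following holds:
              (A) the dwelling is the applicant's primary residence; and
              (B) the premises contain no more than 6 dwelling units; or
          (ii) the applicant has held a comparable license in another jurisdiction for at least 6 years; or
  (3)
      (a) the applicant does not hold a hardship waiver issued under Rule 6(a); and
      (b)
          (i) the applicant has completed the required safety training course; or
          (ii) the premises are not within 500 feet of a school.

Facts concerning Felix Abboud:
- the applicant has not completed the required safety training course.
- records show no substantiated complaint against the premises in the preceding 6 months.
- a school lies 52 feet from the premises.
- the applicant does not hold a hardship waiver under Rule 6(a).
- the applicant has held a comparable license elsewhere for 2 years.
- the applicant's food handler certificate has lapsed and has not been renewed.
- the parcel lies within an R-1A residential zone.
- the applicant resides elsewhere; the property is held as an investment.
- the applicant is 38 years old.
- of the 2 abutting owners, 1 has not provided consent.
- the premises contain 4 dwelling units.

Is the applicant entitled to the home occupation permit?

No — denied.

(a) no complaint in 6 mo. — satisfied.
(b) all abutters consent — not met.
(1) = T AND F = false.
(i) age ≥ 21 — satisfied.
(ii) not (commercially zoned) — holds.
(a) = T OR T = true.
(A) primary residence — not satisfied.
(B) ≤ 6 units — holds.
(i): F AND T → false.
(ii) prior license ≥ 6 yr — not satisfied.
(b) = F OR F = false.
(2): T AND F → false.
(a) not (hardship waiver) — met.
(i) safety training — not satisfied.
(ii) ≥500 ft from school — not satisfied.
(b) = F OR F = false.
So (3) is not satisfied (T AND F).
So Overall is not satisfied (F OR F OR F).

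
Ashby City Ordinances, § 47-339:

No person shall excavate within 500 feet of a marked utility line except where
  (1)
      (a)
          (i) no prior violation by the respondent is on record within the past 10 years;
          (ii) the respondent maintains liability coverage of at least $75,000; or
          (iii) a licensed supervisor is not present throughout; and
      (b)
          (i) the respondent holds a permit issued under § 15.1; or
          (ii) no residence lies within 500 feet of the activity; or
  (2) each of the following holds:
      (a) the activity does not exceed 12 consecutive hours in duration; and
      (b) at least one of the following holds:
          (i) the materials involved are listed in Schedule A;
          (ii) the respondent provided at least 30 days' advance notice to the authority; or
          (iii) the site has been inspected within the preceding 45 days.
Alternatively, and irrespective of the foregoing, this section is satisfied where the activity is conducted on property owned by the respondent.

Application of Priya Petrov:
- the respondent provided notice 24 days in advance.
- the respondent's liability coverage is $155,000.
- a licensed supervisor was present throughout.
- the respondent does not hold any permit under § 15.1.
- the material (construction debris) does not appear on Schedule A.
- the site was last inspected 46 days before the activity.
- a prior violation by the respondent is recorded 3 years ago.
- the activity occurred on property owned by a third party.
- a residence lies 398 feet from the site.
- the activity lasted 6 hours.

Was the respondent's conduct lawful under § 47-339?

(i) no prior violation — not satisfied.
(ii) coverage ≥ $75,000 — met.
(iii) not (supervisor present) — fails.
(a) = F OR T OR F = true.
(i) holds permit — fails.
(ii) no residence in 500 ft — not met.
(b) = F OR F = false.
(1): T AND F → false.
(a) ≤ 12 hrs duration — met.
(i) Schedule A material — fails.
(ii) ≥30 days' notice — not met.
(iii) site inspected — not met.
(b): F OR F OR F → false.
So (2) is not satisfied (T AND F).
So Overall is not satisfied (F OR F).
Exception (own property) — not satisfied.
Result: main false OR exception false → false.

No — unlawful.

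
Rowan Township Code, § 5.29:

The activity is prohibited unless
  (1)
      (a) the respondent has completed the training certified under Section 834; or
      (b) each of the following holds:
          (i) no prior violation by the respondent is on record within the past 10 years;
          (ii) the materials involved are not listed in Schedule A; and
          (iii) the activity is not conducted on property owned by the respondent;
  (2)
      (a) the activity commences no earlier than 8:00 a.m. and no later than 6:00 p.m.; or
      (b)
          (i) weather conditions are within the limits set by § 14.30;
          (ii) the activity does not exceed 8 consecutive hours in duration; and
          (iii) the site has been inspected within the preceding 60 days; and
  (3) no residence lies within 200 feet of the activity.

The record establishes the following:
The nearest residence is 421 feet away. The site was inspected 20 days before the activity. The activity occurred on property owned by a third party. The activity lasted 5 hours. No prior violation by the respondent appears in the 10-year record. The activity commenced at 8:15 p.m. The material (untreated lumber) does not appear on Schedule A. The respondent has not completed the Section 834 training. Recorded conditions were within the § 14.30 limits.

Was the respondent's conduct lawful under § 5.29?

Yes — lawful.

(a) training certified — fails.
(i) no prior violation — met.
(ii) not (Schedule A material) — holds.
(iii) not (own property) — satisfied.
(b) = T AND T AND T = true.
So (1) is satisfied (F OR T).
(a) start within hours — fails.
(i) weather ok — satisfied.
(ii) ≤ 8 hrs duration — satisfied.
(iii) site inspected — satisfied.
(b) = T AND T AND T = true.
(2) = F OR T = true.
(3) no residence in 200 ft — holds.
Overall: T AND T AND T → true.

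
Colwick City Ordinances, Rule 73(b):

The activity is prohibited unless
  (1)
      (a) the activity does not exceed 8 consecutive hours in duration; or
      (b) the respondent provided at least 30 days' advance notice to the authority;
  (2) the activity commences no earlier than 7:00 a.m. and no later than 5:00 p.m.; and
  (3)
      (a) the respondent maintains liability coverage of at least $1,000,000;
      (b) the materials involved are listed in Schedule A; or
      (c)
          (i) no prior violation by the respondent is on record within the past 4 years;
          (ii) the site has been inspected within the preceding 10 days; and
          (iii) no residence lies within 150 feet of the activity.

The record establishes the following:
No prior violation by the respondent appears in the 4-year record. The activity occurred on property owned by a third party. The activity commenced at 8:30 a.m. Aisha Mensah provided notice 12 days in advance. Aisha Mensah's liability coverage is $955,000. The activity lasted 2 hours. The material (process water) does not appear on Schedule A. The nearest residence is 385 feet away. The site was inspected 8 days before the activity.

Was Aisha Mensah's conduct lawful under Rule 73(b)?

(a) ≤ 8 hrs duration — holds.
(b) ≥30 days' notice — not met.
(1): T OR F → true.
(2) start within hours — met.
(a) coverage ≥ $1,000,000 — not met.
(b) Schedule A material — not satisfied.
(i) no prior violation — met.
(ii) site inspected — holds.
(iii) no residence in 150 ft — satisfied.
(c) = T AND T AND T = true.
(3) = F OR F OR T = true.
So Overall is satisfied (T AND T AND T).

Yes — lawful.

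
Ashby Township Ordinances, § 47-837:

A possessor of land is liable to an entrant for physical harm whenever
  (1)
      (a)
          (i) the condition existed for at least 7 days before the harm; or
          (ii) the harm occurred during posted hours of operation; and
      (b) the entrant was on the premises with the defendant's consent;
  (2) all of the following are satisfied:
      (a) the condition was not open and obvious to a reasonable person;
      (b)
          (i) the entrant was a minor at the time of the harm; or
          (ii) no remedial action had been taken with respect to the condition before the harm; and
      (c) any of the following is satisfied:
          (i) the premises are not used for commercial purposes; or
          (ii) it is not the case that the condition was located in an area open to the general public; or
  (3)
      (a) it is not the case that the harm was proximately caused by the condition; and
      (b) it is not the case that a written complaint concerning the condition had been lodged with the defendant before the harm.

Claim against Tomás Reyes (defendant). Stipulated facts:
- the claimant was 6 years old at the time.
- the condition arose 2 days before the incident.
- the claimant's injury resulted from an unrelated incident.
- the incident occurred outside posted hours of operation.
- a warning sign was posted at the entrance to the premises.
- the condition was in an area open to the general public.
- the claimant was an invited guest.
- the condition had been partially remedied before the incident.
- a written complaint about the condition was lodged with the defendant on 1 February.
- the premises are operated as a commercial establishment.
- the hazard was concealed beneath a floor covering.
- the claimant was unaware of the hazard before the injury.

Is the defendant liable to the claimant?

No — not liable.

(i) condition ≥7 days old — fails.
(ii) during posted hours — not met.
So (a) is not satisfied (F OR F).
(b) consent to enter — holds.
(1) = F AND T = false.
(a) not open/obvious — met.
(i) entrant a minor — met.
(ii) no remedial action — fails.
(b): T OR F → true.
(i) not (commercial use) — not met.
(ii) not (public area) — not satisfied.
(c): F OR F → false.
So (2) is not satisfied (T AND T AND F).
(a) not (proximate cause) — met.
(b) not (complaint lodged) — fails.
So (3) is not satisfied (T AND F).
So Overall is not satisfied (F OR F OR F).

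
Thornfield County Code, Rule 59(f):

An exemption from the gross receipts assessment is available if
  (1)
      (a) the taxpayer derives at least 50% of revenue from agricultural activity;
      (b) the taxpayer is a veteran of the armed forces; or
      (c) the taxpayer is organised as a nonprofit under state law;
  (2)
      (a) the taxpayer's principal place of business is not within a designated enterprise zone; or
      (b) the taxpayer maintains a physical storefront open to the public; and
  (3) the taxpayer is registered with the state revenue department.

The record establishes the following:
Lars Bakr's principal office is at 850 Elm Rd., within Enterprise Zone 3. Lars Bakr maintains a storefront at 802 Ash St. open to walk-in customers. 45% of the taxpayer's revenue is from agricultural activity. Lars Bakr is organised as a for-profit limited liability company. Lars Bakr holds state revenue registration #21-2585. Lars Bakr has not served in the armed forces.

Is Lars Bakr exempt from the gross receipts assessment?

No — not exempt.

(a) ≥50% agricultural — fails.
(b) veteran — not met.
(c) nonprofit — not met.
So (1) is not satisfied (F OR F OR F).
(a) not (in enterprise zone) — fails.
(b) has storefront — satisfied.
(2): F OR T → true.
(3) state-registered — met.
Overall: F AND T AND T → false.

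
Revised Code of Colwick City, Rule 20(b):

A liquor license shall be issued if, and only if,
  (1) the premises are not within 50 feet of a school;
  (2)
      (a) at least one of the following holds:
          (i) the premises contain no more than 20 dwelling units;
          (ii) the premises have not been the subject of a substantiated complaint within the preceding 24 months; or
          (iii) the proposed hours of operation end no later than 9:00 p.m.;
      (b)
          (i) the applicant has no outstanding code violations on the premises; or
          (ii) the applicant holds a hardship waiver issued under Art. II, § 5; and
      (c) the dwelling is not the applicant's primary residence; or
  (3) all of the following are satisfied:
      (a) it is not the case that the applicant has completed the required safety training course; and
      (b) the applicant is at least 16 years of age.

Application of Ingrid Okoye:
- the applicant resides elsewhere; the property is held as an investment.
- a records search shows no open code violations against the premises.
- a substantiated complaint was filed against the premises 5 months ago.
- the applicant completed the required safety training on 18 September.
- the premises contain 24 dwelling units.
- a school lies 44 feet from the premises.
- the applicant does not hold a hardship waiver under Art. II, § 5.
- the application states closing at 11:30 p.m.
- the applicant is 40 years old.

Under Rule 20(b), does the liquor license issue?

No — denied.

(1) ≥50 ft from school — fails.
(i) ≤ 20 units — not satisfied.
(ii) no complaint in 24 mo. — not met.
(iii) closes by 9 p.m. — fails.
(a): F OR F OR F → false.
(i) no code violations — holds.
(ii) hardship waiver — fails.
So (b) is satisfied (T OR F).
(c) not (primary residence) — met.
So (2) is not satisfied (F AND T AND T).
(a) not (safety training) — not satisfied.
(b) age ≥ 16 — met.
(3) = F AND T = false.
Overall = F OR F OR F = false.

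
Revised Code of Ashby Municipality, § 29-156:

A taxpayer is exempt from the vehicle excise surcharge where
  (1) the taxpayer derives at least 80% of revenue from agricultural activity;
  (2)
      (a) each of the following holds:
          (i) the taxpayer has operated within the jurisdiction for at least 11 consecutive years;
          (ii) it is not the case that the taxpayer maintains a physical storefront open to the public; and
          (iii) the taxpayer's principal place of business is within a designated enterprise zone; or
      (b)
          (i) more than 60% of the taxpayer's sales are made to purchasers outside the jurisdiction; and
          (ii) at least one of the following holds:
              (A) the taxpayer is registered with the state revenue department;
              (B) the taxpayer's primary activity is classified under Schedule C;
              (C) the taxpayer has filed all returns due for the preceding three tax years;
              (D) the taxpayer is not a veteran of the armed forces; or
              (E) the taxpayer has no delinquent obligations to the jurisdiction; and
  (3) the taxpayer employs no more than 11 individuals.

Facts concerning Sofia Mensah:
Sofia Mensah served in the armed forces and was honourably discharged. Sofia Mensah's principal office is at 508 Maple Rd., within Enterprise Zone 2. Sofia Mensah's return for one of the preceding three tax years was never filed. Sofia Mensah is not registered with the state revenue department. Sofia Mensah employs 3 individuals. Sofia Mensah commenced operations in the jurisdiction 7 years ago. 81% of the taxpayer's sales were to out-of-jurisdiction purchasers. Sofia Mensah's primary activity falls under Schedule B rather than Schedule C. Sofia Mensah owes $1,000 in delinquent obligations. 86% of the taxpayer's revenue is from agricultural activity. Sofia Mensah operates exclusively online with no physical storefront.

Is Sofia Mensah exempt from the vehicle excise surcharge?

(1) ≥80% agricultural — holds.
(i) ≥ 11 yrs in jurisdiction — fails.
(ii) not (has storefront) — met.
(iii) in enterprise zone — holds.
(a) = F AND T AND T = false.
(i) >60% out-of-jur. sales — satisfied.
(A) state-registered — not met.
(B) Schedule C activity — not satisfied.
(C) returns current — fails.
(D) not (veteran) — not satisfied.
(E) no delinquency — not satisfied.
(ii): F OR F OR F OR F OR F → false.
(b) = T AND F = false.
(2): F OR F → false.
(3) ≤ 11 employees — satisfied.
So Overall is not satisfied (T AND F AND T).

No — not exempt.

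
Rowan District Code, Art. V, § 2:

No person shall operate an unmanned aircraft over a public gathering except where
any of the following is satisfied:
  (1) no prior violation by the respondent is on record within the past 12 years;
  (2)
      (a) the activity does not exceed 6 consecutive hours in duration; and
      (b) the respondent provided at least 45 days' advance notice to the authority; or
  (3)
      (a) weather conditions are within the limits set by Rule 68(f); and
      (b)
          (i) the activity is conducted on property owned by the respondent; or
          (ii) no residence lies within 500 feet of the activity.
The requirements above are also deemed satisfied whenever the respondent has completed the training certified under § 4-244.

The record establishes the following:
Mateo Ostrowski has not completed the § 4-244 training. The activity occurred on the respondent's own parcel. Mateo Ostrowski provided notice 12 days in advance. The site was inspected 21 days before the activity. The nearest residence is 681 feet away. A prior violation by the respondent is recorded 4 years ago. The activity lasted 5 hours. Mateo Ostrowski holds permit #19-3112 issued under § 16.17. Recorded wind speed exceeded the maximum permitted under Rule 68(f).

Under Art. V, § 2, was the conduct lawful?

No — unlawful.

(1) no prior violation — not satisfied.
(a) ≤ 6 hrs duration — met.
(b) ≥45 days' notice — not met.
(2) = T AND F = false.
(a) weather ok — fails.
(i) own property — satisfied.
(ii) no residence in 500 ft — holds.
(b): T OR T → true.
So (3) is not satisfied (F AND T).
Overall: F OR F OR F → false.
Exception (training certified) — not satisfied.
Result: main false OR exception false → false.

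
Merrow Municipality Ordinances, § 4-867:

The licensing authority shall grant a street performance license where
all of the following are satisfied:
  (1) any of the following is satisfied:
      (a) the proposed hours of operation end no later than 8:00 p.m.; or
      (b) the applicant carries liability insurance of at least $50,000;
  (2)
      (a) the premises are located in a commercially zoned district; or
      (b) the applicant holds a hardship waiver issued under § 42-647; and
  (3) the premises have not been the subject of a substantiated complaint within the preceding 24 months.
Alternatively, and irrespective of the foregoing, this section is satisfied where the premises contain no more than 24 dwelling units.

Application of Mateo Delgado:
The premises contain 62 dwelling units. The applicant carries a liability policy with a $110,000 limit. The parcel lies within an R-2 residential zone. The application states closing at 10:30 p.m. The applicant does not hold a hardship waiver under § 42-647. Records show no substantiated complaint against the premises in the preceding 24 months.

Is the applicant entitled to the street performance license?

(a) closes by 8 p.m. — fails.
(b) insurance ≥ $50,000 — satisfied.
So (1) is satisfied (F OR T).
(a) commercially zoned — not met.
(b) hardship waiver — not met.
(2): F OR F → false.
(3) no complaint in 24 mo. — holds.
Overall = T AND F AND T = false.
Exception (≤ 24 units) — not satisfied.
Result: main false OR exception false → false.

No — denied.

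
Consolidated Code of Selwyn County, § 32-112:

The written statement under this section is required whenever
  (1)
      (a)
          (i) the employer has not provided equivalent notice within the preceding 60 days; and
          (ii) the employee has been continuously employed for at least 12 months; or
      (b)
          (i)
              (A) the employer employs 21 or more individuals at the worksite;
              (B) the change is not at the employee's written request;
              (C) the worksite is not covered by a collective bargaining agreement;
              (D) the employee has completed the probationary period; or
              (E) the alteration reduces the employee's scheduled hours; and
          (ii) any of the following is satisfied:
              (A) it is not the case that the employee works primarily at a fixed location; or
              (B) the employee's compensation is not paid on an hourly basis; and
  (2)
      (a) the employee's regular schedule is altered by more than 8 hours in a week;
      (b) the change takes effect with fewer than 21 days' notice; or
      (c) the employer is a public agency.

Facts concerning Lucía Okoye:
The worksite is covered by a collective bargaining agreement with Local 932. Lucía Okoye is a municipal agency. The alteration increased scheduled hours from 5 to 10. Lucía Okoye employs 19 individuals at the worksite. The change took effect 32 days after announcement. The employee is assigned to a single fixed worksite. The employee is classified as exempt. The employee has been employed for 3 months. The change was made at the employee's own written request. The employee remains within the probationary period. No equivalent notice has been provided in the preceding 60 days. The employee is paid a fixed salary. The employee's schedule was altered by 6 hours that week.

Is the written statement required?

No — not required.

(i) no recent notice — satisfied.
(ii) tenure ≥ 12 mo. — not met.
(a) = T AND F = false.
(A) ≥ 21 at site — not satisfied.
(B) not employee-requested — not satisfied.
(C) no CBA — not met.
(D) past probation — fails.
(E) hours reduced — fails.
(i): F OR F OR F OR F OR F → false.
(A) not (fixed location) — not met.
(B) not (hourly-paid) — met.
So (ii) is satisfied (F OR T).
(b) = F AND T = false.
(1): F OR F → false.
(a) schedule shift > 8h — not satisfied.
(b) < 21 days' notice — fails.
(c) public agency — met.
So (2) is satisfied (F OR F OR T).
Overall = F AND T = false.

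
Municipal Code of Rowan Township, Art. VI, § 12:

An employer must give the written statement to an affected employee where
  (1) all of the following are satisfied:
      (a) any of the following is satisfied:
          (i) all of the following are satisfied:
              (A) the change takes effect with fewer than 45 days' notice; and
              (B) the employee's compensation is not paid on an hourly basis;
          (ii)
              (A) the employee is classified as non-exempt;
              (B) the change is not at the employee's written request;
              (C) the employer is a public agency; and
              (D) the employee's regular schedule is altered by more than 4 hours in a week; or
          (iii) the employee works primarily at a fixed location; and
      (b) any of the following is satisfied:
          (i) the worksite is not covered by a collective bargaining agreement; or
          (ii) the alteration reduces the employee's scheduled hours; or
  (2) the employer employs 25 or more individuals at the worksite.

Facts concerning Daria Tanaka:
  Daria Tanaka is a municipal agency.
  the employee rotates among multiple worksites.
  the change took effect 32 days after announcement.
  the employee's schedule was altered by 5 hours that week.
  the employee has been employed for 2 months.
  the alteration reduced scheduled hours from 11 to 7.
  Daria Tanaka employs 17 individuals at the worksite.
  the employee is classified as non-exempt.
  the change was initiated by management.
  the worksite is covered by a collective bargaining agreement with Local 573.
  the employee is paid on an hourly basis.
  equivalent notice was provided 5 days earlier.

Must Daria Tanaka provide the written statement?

(A) < 45 days' notice — satisfied.
(B) not (hourly-paid) — not satisfied.
(i): T AND F → false.
(A) non-exempt — holds.
(B) not employee-requested — satisfied.
(C) public agency — met.
(D) schedule shift > 4h — holds.
(ii) = T AND T AND T AND T = true.
(iii) fixed location — fails.
(a): F OR T OR F → true.
(i) no CBA — not met.
(ii) hours reduced — met.
(b): F OR T → true.
(1): T AND T → true.
(2) ≥ 25 at site — not satisfied.
So Overall is satisfied (T OR F).

Yes — required.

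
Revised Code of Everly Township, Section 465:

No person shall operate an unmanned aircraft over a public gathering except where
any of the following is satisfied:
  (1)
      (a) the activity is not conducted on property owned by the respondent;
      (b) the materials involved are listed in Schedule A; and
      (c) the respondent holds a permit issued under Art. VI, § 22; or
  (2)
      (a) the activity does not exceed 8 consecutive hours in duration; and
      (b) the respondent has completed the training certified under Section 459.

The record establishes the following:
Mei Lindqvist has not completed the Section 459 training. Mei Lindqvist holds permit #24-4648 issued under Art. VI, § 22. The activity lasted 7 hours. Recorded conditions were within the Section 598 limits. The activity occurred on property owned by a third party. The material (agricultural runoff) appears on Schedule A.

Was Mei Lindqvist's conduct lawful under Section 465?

(a) not (own property) — met.
(b) Schedule A material — satisfied.
(c) holds permit — met.
So (1) is satisfied (T AND T AND T).
(a) ≤ 8 hrs duration — met.
(b) training certified — not met.
(2) = T AND F = false.
So Overall is satisfied (T OR F).

Yes — lawful.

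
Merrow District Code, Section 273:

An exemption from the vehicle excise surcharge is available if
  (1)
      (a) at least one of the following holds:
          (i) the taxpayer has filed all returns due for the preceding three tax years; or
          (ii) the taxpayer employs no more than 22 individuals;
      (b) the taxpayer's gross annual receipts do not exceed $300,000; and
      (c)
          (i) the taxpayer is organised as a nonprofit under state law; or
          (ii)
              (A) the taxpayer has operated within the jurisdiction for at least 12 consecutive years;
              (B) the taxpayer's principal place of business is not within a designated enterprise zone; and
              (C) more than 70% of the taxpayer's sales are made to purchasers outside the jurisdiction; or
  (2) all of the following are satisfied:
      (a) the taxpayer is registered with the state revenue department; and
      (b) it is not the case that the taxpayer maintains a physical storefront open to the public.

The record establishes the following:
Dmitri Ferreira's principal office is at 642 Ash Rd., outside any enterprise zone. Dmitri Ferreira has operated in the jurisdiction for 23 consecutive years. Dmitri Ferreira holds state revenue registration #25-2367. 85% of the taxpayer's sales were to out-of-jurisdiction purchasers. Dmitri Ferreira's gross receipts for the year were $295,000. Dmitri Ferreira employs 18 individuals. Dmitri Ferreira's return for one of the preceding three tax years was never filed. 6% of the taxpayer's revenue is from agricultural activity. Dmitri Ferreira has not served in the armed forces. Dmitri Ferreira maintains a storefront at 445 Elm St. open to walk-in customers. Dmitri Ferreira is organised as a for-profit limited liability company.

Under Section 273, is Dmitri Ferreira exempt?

(i) returns current — fails.
(ii) ≤ 22 employees — holds.
(a) = F OR T = true.
(b) receipts ≤ $300,000 — met.
(i) nonprofit — not satisfied.
(A) ≥ 12 yrs in jurisdiction — satisfied.
(B) not (in enterprise zone) — satisfied.
(C) >70% out-of-jur. sales — holds.
(ii) = T AND T AND T = true.
(c) = F OR T = true.
So (1) is satisfied (T AND T AND T).
(a) state-registered — met.
(b) not (has storefront) — fails.
(2): T AND F → false.
So Overall is satisfied (T OR F).

Yes — exempt.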